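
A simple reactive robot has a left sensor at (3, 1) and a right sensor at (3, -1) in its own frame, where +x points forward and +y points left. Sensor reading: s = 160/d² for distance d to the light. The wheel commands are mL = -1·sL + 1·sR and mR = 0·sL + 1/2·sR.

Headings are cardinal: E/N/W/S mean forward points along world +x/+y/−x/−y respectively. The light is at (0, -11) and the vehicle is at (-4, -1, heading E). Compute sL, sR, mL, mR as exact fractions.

left sensor world pos  = (-1, 0); dL² = 122
right sensor world pos = (-1, -2); dR² = 82
sL = 160/122 = 80/61
sR = 160/82 = 80/41
mL = -1·sL + 1·sR = 1600/2501
mR = 0·sL + 1/2·sR = 40/41

80/61 80/41 1600/2501 40/41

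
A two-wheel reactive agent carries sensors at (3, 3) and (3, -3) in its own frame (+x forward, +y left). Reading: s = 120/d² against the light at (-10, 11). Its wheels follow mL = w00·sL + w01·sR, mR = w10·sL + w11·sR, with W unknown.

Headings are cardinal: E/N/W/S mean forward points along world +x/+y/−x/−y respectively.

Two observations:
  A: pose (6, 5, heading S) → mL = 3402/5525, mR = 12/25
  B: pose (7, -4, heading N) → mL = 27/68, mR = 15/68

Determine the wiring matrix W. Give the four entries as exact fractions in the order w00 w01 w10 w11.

1/2 1 0 1

obs A: pose=(6,5,S) → sL=60/221, sR=12/25, mL=3402/5525, mR=12/25
obs B: pose=(7,-4,N) → sL=6/17, sR=15/68, mL=27/68, mR=15/68
sensor matrix S = [[60/221, 12/25], [6/17, 15/68]]; det S = -10287/93925
solve [mL_A; mL_B] = S·[w00; w01] and [mR_A; mR_B] = S·[w10; w11]:
  w00 = 1/2, w01 = 1, w10 = 0, w11 = 1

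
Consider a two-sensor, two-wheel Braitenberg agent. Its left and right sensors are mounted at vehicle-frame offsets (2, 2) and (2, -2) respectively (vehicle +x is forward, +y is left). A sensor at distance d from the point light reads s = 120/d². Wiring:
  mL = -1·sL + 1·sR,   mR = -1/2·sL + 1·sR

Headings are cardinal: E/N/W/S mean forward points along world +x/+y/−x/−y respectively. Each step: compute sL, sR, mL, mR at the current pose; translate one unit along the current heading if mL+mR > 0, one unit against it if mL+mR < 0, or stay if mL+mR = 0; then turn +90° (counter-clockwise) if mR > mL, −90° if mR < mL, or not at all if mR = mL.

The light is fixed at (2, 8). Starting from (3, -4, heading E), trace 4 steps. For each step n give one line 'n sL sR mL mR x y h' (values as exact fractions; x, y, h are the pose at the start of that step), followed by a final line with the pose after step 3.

0 120/109 24/41 -2304/4469 156/4469 3 -4 E
1 15/13 15/13 0 15/26 2 -4 N
2 120/173 24/17 2112/2941 3132/2941 2 -3 W
3 12/17 60/89 -48/1513 486/1513 1 -3 S
final 1 -4 E

n=0: pose=(3,-4,E); sL=120/109, sR=24/41; mL=-2304/4469, mR=156/4469; mL+mR=-2148/4469 → advance -1; mR−mL=60/109 → turn +1·90°
n=1: pose=(2,-4,N); sL=15/13, sR=15/13; mL=0, mR=15/26; mL+mR=15/26 → advance +1; mR−mL=15/26 → turn +1·90°
n=2: pose=(2,-3,W); sL=120/173, sR=24/17; mL=2112/2941, mR=3132/2941; mL+mR=5244/2941 → advance +1; mR−mL=60/173 → turn +1·90°
n=3: pose=(1,-3,S); sL=12/17, sR=60/89; mL=-48/1513, mR=486/1513; mL+mR=438/1513 → advance +1; mR−mL=6/17 → turn +1·90°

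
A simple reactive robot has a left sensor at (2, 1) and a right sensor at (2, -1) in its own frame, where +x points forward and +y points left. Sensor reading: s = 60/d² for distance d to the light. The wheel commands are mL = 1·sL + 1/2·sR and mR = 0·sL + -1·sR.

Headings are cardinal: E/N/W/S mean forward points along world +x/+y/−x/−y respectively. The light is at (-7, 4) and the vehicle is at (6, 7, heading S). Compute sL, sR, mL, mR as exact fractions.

60/197 12/29 2922/5713 -12/29

left sensor world pos  = (7, 5); dL² = 197
right sensor world pos = (5, 5); dR² = 145
sL = 60/197 = 60/197
sR = 60/145 = 12/29
mL = 1·sL + 1/2·sR = 2922/5713
mR = 0·sL + -1·sR = -12/29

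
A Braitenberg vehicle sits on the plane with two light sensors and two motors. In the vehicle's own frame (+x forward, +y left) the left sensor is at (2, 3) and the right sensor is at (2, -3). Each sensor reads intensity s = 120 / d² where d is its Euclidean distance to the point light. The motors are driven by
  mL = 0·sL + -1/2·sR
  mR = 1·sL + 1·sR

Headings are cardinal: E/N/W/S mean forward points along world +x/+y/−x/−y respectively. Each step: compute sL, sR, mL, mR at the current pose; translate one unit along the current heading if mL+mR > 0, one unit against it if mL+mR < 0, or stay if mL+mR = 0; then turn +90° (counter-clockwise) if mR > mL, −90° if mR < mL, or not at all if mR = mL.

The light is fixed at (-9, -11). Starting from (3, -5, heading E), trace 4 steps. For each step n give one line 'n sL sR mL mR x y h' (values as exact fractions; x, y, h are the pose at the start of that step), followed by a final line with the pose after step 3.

n=0: pose=(3,-5,E); sL=120/277, sR=24/41; mL=-12/41, mR=11568/11357; mL+mR=8244/11357 → advance +1; mR−mL=14892/11357 → turn +1·90°
n=1: pose=(4,-5,N); sL=30/41, sR=3/8; mL=-3/16, mR=363/328; mL+mR=603/656 → advance +1; mR−mL=849/656 → turn +1·90°
n=2: pose=(4,-4,W); sL=120/137, sR=120/221; mL=-60/221, mR=42960/30277; mL+mR=34740/30277 → advance +1; mR−mL=51180/30277 → turn +1·90°
n=3: pose=(3,-4,S); sL=12/25, sR=60/53; mL=-30/53, mR=2136/1325; mL+mR=1386/1325 → advance +1; mR−mL=2886/1325 → turn +1·90°

0 120/277 24/41 -12/41 11568/11357 3 -5 E
1 30/41 3/8 -3/16 363/328 4 -5 N
2 120/137 120/221 -60/221 42960/30277 4 -4 W
3 12/25 60/53 -30/53 2136/1325 3 -4 S
final 3 -5 E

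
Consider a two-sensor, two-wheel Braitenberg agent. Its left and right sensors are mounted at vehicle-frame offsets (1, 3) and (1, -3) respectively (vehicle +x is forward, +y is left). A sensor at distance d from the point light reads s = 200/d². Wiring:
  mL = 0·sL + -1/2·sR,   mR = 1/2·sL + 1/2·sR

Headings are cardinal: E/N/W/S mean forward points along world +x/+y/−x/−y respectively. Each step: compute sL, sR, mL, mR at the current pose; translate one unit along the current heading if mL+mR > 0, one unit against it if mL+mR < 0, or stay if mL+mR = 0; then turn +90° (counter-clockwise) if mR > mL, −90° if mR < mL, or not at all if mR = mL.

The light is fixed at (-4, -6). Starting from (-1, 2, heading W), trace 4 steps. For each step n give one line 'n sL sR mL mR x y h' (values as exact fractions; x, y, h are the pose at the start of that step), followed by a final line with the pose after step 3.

n=0: pose=(-1,2,W); sL=200/29, sR=8/5; mL=-4/5, mR=616/145; mL+mR=100/29 → advance +1; mR−mL=732/145 → turn +1·90°
n=1: pose=(-2,2,S); sL=100/37, sR=4; mL=-2, mR=124/37; mL+mR=50/37 → advance +1; mR−mL=198/37 → turn +1·90°
n=2: pose=(-2,1,E); sL=200/109, sR=8; mL=-4, mR=536/109; mL+mR=100/109 → advance +1; mR−mL=972/109 → turn +1·90°
n=3: pose=(-1,1,N); sL=25/8, sR=2; mL=-1, mR=41/16; mL+mR=25/16 → advance +1; mR−mL=57/16 → turn +1·90°

0 200/29 8/5 -4/5 616/145 -1 2 W
1 100/37 4 -2 124/37 -2 2 S
2 200/109 8 -4 536/109 -2 1 E
3 25/8 2 -1 41/16 -1 1 N
final -1 2 W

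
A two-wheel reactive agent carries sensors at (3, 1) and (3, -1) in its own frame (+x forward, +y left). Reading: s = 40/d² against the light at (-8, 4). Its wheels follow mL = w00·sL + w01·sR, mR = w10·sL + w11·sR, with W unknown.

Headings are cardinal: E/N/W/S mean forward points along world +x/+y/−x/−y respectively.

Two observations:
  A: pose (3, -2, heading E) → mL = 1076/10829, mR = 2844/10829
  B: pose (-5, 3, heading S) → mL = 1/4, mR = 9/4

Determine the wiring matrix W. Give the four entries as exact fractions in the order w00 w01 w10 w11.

obs A: pose=(3,-2,E) → sL=40/221, sR=8/49, mL=1076/10829, mR=2844/10829
obs B: pose=(-5,3,S) → sL=5/4, sR=2, mL=1/4, mR=9/4
sensor matrix S = [[40/221, 8/49], [5/4, 2]]; det S = 1710/10829
solve [mL_A; mL_B] = S·[w00; w01] and [mR_A; mR_B] = S·[w10; w11]:
  w00 = 1, w01 = -1/2, w10 = 1, w11 = 1/2

1 -1/2 1 1/2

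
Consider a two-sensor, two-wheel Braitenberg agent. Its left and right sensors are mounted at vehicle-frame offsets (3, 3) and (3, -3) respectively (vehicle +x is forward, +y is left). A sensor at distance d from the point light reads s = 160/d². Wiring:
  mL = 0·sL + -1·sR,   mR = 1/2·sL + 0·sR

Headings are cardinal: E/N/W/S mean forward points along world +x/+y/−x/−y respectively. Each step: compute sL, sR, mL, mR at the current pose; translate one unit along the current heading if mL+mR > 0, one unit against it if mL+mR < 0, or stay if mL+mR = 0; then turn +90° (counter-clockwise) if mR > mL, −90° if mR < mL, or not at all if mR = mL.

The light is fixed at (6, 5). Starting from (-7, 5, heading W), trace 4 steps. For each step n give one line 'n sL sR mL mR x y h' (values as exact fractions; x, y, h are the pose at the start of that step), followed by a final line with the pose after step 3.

n=0: pose=(-7,5,W); sL=32/53, sR=32/53; mL=-32/53, mR=16/53; mL+mR=-16/53 → advance -1; mR−mL=48/53 → turn +1·90°
n=1: pose=(-6,5,S); sL=16/9, sR=80/117; mL=-80/117, mR=8/9; mL+mR=8/39 → advance +1; mR−mL=184/117 → turn +1·90°
n=2: pose=(-6,4,E); sL=32/17, sR=160/97; mL=-160/97, mR=16/17; mL+mR=-1168/1649 → advance -1; mR−mL=4272/1649 → turn +1·90°
n=3: pose=(-7,4,N); sL=8/13, sR=20/13; mL=-20/13, mR=4/13; mL+mR=-16/13 → advance -1; mR−mL=24/13 → turn +1·90°

0 32/53 32/53 -32/53 16/53 -7 5 W
1 16/9 80/117 -80/117 8/9 -6 5 S
2 32/17 160/97 -160/97 16/17 -6 4 E
3 8/13 20/13 -20/13 4/13 -7 4 N
final -7 3 W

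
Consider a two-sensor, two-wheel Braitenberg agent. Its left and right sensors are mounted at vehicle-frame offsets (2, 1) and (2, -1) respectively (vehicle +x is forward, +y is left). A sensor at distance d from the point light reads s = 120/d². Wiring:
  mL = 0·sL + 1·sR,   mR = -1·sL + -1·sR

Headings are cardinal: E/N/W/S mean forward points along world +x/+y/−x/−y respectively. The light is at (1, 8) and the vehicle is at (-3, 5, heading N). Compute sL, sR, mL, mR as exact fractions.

60/13 12 12 -216/13

left sensor world pos  = (-4, 7); dL² = 26
right sensor world pos = (-2, 7); dR² = 10
sL = 120/26 = 60/13
sR = 120/10 = 12
mL = 0·sL + 1·sR = 12
mR = -1·sL + -1·sR = -216/13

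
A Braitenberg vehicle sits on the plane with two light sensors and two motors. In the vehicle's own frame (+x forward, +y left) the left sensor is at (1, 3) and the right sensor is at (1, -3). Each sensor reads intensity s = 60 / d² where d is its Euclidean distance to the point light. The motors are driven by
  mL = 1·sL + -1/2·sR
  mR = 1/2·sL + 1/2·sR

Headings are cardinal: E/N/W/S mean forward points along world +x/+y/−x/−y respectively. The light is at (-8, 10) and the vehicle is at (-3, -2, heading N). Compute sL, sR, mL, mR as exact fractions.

12/25 12/37 294/925 372/925

left sensor world pos  = (-6, -1); dL² = 125
right sensor world pos = (0, -1); dR² = 185
sL = 60/125 = 12/25
sR = 60/185 = 12/37
mL = 1·sL + -1/2·sR = 294/925
mR = 1/2·sL + 1/2·sR = 372/925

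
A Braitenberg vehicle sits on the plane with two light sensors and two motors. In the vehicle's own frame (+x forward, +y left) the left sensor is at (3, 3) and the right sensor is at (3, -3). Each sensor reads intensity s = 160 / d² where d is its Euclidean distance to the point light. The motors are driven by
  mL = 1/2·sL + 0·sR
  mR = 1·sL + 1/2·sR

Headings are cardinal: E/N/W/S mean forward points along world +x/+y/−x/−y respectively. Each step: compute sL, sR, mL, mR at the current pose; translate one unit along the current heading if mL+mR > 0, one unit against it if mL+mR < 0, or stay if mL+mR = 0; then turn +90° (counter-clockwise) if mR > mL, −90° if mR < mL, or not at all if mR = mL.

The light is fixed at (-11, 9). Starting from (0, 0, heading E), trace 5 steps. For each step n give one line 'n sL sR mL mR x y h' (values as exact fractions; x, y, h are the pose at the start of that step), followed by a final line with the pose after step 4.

0 20/29 8/17 10/29 456/493 0 0 E
1 160/117 160/261 80/117 5680/3393 1 0 N
2 80/101 80/53 40/101 8280/5353 1 1 W
3 160/317 32/37 80/317 10992/11729 0 1 S
4 20/29 8/17 10/29 456/493 0 0 E
final 1 0 N

n=0: pose=(0,0,E); sL=20/29, sR=8/17; mL=10/29, mR=456/493; mL+mR=626/493 → advance +1; mR−mL=286/493 → turn +1·90°
n=1: pose=(1,0,N); sL=160/117, sR=160/261; mL=80/117, mR=5680/3393; mL+mR=8000/3393 → advance +1; mR−mL=1120/1131 → turn +1·90°
n=2: pose=(1,1,W); sL=80/101, sR=80/53; mL=40/101, mR=8280/5353; mL+mR=10400/5353 → advance +1; mR−mL=6160/5353 → turn +1·90°
n=3: pose=(0,1,S); sL=160/317, sR=32/37; mL=80/317, mR=10992/11729; mL+mR=13952/11729 → advance +1; mR−mL=8032/11729 → turn +1·90°
n=4: pose=(0,0,E); sL=20/29, sR=8/17; mL=10/29, mR=456/493; mL+mR=626/493 → advance +1; mR−mL=286/493 → turn +1·90°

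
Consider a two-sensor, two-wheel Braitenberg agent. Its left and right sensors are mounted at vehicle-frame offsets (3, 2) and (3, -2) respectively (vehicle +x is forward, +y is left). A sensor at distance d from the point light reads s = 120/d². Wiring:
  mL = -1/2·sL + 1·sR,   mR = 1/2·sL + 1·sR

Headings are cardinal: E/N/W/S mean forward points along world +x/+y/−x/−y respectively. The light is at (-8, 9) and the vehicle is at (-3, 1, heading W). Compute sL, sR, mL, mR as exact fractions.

15/13 3 63/26 93/26

left sensor world pos  = (-6, -1); dL² = 104
right sensor world pos = (-6, 3); dR² = 40
sL = 120/104 = 15/13
sR = 120/40 = 3
mL = -1/2·sL + 1·sR = 63/26
mR = 1/2·sL + 1·sR = 93/26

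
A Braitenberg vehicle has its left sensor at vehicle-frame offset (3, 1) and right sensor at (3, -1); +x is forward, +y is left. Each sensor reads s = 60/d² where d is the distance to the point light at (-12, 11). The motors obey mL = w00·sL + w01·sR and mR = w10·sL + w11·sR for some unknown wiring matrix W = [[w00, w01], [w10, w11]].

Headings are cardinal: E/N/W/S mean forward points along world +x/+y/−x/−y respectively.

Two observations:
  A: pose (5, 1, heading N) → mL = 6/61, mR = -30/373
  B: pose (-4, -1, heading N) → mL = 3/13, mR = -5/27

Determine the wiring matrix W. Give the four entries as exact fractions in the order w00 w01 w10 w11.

obs A: pose=(5,1,N) → sL=12/61, sR=60/373, mL=6/61, mR=-30/373
obs B: pose=(-4,-1,N) → sL=6/13, sR=10/27, mL=3/13, mR=-5/27
sensor matrix S = [[12/61, 60/373], [6/13, 10/27]]; det S = -3680/2662101
solve [mL_A; mL_B] = S·[w00; w01] and [mR_A; mR_B] = S·[w10; w11]:
  w00 = 1/2, w01 = 0, w10 = 0, w11 = -1/2

1/2 0 0 -1/2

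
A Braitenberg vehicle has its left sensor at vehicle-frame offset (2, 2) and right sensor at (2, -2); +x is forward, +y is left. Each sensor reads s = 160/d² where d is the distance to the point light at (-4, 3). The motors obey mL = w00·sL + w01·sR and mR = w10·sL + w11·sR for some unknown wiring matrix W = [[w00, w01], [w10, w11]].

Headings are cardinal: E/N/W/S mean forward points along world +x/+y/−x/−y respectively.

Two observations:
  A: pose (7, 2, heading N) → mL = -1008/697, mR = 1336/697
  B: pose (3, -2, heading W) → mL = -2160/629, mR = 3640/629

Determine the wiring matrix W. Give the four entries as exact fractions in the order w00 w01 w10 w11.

-1/2 -1/2 1/2 1

obs A: pose=(7,2,N) → sL=80/41, sR=16/17, mL=-1008/697, mR=1336/697
obs B: pose=(3,-2,W) → sL=80/37, sR=80/17, mL=-2160/629, mR=3640/629
sensor matrix S = [[80/41, 16/17], [80/37, 80/17]]; det S = 184320/25789
solve [mL_A; mL_B] = S·[w00; w01] and [mR_A; mR_B] = S·[w10; w11]:
  w00 = -1/2, w01 = -1/2, w10 = 1/2, w11 = 1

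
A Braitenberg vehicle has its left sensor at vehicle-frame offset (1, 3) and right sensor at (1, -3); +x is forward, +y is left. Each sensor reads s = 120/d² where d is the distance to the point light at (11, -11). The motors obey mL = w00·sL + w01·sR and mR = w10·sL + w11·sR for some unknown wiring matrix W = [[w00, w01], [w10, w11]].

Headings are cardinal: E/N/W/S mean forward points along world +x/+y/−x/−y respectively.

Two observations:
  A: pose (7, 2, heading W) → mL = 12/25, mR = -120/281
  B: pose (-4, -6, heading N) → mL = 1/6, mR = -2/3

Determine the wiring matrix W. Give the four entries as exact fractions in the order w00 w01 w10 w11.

1/2 0 0 -1

obs A: pose=(7,2,W) → sL=24/25, sR=120/281, mL=12/25, mR=-120/281
obs B: pose=(-4,-6,N) → sL=1/3, sR=2/3, mL=1/6, mR=-2/3
sensor matrix S = [[24/25, 120/281], [1/3, 2/3]]; det S = 3496/7025
solve [mL_A; mL_B] = S·[w00; w01] and [mR_A; mR_B] = S·[w10; w11]:
  w00 = 1/2, w01 = 0, w10 = 0, w11 = -1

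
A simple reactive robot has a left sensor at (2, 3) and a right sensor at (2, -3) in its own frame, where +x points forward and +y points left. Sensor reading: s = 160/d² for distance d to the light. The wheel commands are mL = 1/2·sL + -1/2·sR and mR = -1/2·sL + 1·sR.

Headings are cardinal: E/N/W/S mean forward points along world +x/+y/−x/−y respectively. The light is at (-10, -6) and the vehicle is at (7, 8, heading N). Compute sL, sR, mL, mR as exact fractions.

left sensor world pos  = (4, 10); dL² = 452
right sensor world pos = (10, 10); dR² = 656
sL = 160/452 = 40/113
sR = 160/656 = 10/41
mL = 1/2·sL + -1/2·sR = 255/4633
mR = -1/2·sL + 1·sR = 310/4633

40/113 10/41 255/4633 310/4633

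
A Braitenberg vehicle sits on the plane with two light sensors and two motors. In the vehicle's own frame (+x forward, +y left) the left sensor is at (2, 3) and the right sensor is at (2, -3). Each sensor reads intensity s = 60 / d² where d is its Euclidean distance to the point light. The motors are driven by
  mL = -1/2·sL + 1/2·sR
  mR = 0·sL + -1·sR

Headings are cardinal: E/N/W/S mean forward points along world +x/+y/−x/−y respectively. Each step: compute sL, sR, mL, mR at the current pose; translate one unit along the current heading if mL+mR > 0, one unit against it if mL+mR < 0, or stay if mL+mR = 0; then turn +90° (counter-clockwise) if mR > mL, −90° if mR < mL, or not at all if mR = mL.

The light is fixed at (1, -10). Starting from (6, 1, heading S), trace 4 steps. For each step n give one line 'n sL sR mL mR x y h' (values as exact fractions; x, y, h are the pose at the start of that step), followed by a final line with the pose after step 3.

n=0: pose=(6,1,S); sL=12/29, sR=12/17; mL=72/493, mR=-12/17; mL+mR=-276/493 → advance -1; mR−mL=-420/493 → turn -1·90°
n=1: pose=(6,2,W); sL=2/3, sR=10/39; mL=-8/39, mR=-10/39; mL+mR=-6/13 → advance -1; mR−mL=-2/39 → turn -1·90°
n=2: pose=(7,2,N); sL=12/41, sR=60/277; mL=-432/11357, mR=-60/277; mL+mR=-2892/11357 → advance -1; mR−mL=-2028/11357 → turn -1·90°
n=3: pose=(7,1,E); sL=3/13, sR=15/32; mL=99/832, mR=-15/32; mL+mR=-291/832 → advance -1; mR−mL=-489/832 → turn -1·90°

0 12/29 12/17 72/493 -12/17 6 1 S
1 2/3 10/39 -8/39 -10/39 6 2 W
2 12/41 60/277 -432/11357 -60/277 7 2 N
3 3/13 15/32 99/832 -15/32 7 1 E
final 6 1 S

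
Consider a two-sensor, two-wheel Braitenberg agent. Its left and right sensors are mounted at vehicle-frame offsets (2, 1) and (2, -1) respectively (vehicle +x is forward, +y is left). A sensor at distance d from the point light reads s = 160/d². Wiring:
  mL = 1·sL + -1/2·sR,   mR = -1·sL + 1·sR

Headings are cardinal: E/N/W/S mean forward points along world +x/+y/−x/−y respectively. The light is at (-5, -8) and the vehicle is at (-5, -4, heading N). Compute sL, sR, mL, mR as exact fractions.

left sensor world pos  = (-6, -2); dL² = 37
right sensor world pos = (-4, -2); dR² = 37
sL = 160/37 = 160/37
sR = 160/37 = 160/37
mL = 1·sL + -1/2·sR = 80/37
mR = -1·sL + 1·sR = 0

160/37 160/37 80/37 0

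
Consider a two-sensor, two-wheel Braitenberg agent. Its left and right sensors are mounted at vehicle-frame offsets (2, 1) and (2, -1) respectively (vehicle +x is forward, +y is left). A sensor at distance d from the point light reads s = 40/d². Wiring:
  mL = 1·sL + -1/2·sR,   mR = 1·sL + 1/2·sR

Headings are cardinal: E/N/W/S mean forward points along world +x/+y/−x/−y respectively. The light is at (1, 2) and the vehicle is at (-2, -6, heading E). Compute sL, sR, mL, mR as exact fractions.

4/5 20/41 114/205 214/205

left sensor world pos  = (0, -5); dL² = 50
right sensor world pos = (0, -7); dR² = 82
sL = 40/50 = 4/5
sR = 40/82 = 20/41
mL = 1·sL + -1/2·sR = 114/205
mR = 1·sL + 1/2·sR = 214/205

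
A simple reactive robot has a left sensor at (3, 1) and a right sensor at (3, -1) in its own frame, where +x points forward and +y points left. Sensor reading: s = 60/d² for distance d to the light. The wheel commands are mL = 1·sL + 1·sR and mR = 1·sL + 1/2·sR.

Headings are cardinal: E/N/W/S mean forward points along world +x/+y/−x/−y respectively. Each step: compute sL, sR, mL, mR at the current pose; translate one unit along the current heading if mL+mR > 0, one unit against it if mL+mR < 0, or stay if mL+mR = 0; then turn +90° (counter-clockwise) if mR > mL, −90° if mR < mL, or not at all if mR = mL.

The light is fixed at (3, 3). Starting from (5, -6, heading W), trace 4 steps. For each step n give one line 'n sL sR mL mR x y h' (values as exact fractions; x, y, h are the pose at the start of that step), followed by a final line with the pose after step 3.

0 60/101 12/13 1992/1313 1386/1313 5 -6 W
1 5/3 3/2 19/6 29/12 4 -6 N
2 12/13 60/97 1944/1261 1554/1261 4 -5 E
3 6/13 30/61 756/793 561/793 5 -5 S
final 5 -6 W

n=0: pose=(5,-6,W); sL=60/101, sR=12/13; mL=1992/1313, mR=1386/1313; mL+mR=3378/1313 → advance +1; mR−mL=-6/13 → turn -1·90°
n=1: pose=(4,-6,N); sL=5/3, sR=3/2; mL=19/6, mR=29/12; mL+mR=67/12 → advance +1; mR−mL=-3/4 → turn -1·90°
n=2: pose=(4,-5,E); sL=12/13, sR=60/97; mL=1944/1261, mR=1554/1261; mL+mR=3498/1261 → advance +1; mR−mL=-30/97 → turn -1·90°
n=3: pose=(5,-5,S); sL=6/13, sR=30/61; mL=756/793, mR=561/793; mL+mR=1317/793 → advance +1; mR−mL=-15/61 → turn -1·90°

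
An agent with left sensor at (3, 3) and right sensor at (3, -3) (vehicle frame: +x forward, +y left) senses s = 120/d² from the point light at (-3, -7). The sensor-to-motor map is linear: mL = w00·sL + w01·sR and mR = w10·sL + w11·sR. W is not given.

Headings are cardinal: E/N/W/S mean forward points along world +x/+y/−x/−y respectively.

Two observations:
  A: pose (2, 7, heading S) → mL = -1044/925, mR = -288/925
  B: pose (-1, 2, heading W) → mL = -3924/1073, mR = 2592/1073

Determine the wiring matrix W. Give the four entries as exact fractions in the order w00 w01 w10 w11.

-1 -1/2 1 -1

obs A: pose=(2,7,S) → sL=24/37, sR=24/25, mL=-1044/925, mR=-288/925
obs B: pose=(-1,2,W) → sL=120/37, sR=24/29, mL=-3924/1073, mR=2592/1073
sensor matrix S = [[24/37, 24/25], [120/37, 24/29]]; det S = -13824/5365
solve [mL_A; mL_B] = S·[w00; w01] and [mR_A; mR_B] = S·[w10; w11]:
  w00 = -1, w01 = -1/2, w10 = 1, w11 = -1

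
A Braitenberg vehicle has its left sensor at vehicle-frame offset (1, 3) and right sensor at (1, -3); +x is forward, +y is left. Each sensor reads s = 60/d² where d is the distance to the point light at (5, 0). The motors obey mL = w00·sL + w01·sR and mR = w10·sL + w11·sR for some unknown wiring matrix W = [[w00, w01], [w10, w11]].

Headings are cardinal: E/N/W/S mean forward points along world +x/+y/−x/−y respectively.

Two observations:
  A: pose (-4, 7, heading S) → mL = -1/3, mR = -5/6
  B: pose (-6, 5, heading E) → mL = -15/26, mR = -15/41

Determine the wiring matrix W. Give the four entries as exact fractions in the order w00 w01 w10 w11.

obs A: pose=(-4,7,S) → sL=5/6, sR=1/3, mL=-1/3, mR=-5/6
obs B: pose=(-6,5,E) → sL=15/41, sR=15/26, mL=-15/26, mR=-15/41
sensor matrix S = [[5/6, 1/3], [15/41, 15/26]]; det S = 765/2132
solve [mL_A; mL_B] = S·[w00; w01] and [mR_A; mR_B] = S·[w10; w11]:
  w00 = 0, w01 = -1, w10 = -1, w11 = 0

0 -1 -1 0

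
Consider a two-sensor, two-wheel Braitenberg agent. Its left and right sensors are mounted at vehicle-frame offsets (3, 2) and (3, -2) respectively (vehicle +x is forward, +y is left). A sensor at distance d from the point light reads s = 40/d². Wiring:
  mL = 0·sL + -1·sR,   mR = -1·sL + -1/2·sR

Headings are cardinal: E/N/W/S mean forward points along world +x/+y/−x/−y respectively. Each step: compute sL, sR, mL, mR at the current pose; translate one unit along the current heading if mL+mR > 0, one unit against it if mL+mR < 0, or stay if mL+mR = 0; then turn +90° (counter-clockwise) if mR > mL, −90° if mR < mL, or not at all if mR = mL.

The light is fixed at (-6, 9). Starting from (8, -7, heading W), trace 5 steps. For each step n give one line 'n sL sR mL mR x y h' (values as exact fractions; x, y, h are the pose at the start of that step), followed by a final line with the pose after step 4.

n=0: pose=(8,-7,W); sL=8/89, sR=40/317; mL=-40/317, mR=-4316/28213; mL+mR=-7876/28213 → advance -1; mR−mL=-756/28213 → turn -1·90°
n=1: pose=(9,-7,N); sL=20/169, sR=20/229; mL=-20/229, mR=-6270/38701; mL+mR=-9650/38701 → advance -1; mR−mL=-2890/38701 → turn -1·90°
n=2: pose=(9,-8,E); sL=40/549, sR=8/137; mL=-8/137, mR=-7676/75213; mL+mR=-12068/75213 → advance -1; mR−mL=-3284/75213 → turn -1·90°
n=3: pose=(8,-8,S); sL=5/82, sR=5/68; mL=-5/68, mR=-545/5576; mL+mR=-955/5576 → advance -1; mR−mL=-135/5576 → turn -1·90°
n=4: pose=(8,-7,W); sL=8/89, sR=40/317; mL=-40/317, mR=-4316/28213; mL+mR=-7876/28213 → advance -1; mR−mL=-756/28213 → turn -1·90°

0 8/89 40/317 -40/317 -4316/28213 8 -7 W
1 20/169 20/229 -20/229 -6270/38701 9 -7 N
2 40/549 8/137 -8/137 -7676/75213 9 -8 E
3 5/82 5/68 -5/68 -545/5576 8 -8 S
4 8/89 40/317 -40/317 -4316/28213 8 -7 W
final 9 -7 N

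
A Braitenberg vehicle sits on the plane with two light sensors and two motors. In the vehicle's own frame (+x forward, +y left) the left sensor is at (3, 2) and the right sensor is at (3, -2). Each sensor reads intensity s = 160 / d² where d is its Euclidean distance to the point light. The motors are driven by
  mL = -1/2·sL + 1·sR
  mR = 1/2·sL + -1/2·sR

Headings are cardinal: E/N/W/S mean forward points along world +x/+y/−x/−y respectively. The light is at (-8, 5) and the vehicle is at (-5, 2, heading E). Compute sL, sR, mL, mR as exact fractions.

left sensor world pos  = (-2, 4); dL² = 37
right sensor world pos = (-2, 0); dR² = 61
sL = 160/37 = 160/37
sR = 160/61 = 160/61
mL = -1/2·sL + 1·sR = 1040/2257
mR = 1/2·sL + -1/2·sR = 1920/2257

160/37 160/61 1040/2257 1920/2257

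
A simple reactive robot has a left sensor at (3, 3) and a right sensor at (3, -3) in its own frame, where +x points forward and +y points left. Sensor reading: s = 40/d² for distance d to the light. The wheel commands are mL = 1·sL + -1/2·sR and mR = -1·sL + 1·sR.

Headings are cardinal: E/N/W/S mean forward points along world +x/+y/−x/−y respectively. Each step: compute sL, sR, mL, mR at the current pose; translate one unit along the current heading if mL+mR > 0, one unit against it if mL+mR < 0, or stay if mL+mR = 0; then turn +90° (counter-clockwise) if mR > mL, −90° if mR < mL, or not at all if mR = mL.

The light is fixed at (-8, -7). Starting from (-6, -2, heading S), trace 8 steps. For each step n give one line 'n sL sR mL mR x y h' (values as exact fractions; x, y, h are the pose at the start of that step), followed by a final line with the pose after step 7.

n=0: pose=(-6,-2,S); sL=40/29, sR=8; mL=-76/29, mR=192/29; mL+mR=4 → advance +1; mR−mL=268/29 → turn +1·90°
n=1: pose=(-6,-3,E); sL=20/37, sR=20/13; mL=-110/481, mR=480/481; mL+mR=10/13 → advance +1; mR−mL=590/481 → turn +1·90°
n=2: pose=(-5,-3,N); sL=40/49, sR=8/17; mL=484/833, mR=-288/833; mL+mR=4/17 → advance +1; mR−mL=-772/833 → turn -1·90°
n=3: pose=(-5,-2,E); sL=2/5, sR=1; mL=-1/10, mR=3/5; mL+mR=1/2 → advance +1; mR−mL=7/10 → turn +1·90°
n=4: pose=(-4,-2,N); sL=8/13, sR=40/113; mL=644/1469, mR=-384/1469; mL+mR=20/113 → advance +1; mR−mL=-1028/1469 → turn -1·90°
n=5: pose=(-4,-1,E); sL=4/13, sR=20/29; mL=-14/377, mR=144/377; mL+mR=10/29 → advance +1; mR−mL=158/377 → turn +1·90°
n=6: pose=(-3,-1,N); sL=8/17, sR=8/29; mL=164/493, mR=-96/493; mL+mR=4/29 → advance +1; mR−mL=-260/493 → turn -1·90°
n=7: pose=(-3,0,E); sL=10/41, sR=1/2; mL=-1/164, mR=21/82; mL+mR=1/4 → advance +1; mR−mL=43/164 → turn +1·90°

0 40/29 8 -76/29 192/29 -6 -2 S
1 20/37 20/13 -110/481 480/481 -6 -3 E
2 40/49 8/17 484/833 -288/833 -5 -3 N
3 2/5 1 -1/10 3/5 -5 -2 E
4 8/13 40/113 644/1469 -384/1469 -4 -2 N
5 4/13 20/29 -14/377 144/377 -4 -1 E
6 8/17 8/29 164/493 -96/493 -3 -1 N
7 10/41 1/2 -1/164 21/82 -3 0 E
final -2 0 N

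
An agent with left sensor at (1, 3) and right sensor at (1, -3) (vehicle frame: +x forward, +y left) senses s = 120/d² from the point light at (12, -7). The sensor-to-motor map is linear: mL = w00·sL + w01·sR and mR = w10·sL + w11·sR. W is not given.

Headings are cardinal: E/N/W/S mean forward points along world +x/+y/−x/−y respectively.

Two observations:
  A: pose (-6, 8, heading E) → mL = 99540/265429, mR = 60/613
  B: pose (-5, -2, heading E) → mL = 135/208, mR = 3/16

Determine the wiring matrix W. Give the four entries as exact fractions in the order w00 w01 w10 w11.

1/2 1 1/2 0

obs A: pose=(-6,8,E) → sL=120/613, sR=120/433, mL=99540/265429, mR=60/613
obs B: pose=(-5,-2,E) → sL=3/8, sR=6/13, mL=135/208, mR=3/16
sensor matrix S = [[120/613, 120/433], [3/8, 6/13]]; det S = -46845/3450577
solve [mL_A; mL_B] = S·[w00; w01] and [mR_A; mR_B] = S·[w10; w11]:
  w00 = 1/2, w01 = 1, w10 = 1/2, w11 = 0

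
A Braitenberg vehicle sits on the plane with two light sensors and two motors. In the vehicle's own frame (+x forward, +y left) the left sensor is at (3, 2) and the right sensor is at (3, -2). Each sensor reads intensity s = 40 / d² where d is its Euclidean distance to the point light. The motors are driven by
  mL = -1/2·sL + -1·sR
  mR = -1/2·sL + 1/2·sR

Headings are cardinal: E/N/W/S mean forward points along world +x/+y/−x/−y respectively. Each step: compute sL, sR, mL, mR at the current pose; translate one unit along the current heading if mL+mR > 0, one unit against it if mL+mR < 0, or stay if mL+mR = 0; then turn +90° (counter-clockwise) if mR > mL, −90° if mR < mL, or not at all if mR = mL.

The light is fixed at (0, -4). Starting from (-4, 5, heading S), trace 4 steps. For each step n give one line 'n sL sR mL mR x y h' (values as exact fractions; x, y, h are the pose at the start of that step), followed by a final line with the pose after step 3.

n=0: pose=(-4,5,S); sL=1, sR=5/9; mL=-19/18, mR=-2/9; mL+mR=-23/18 → advance -1; mR−mL=5/6 → turn +1·90°
n=1: pose=(-4,6,E); sL=8/29, sR=8/13; mL=-284/377, mR=64/377; mL+mR=-220/377 → advance -1; mR−mL=12/13 → turn +1·90°
n=2: pose=(-5,6,N); sL=20/109, sR=20/89; mL=-3070/9701, mR=200/9701; mL+mR=-2870/9701 → advance -1; mR−mL=30/89 → turn +1·90°
n=3: pose=(-5,5,W); sL=40/113, sR=8/37; mL=-1644/4181, mR=-288/4181; mL+mR=-1932/4181 → advance -1; mR−mL=12/37 → turn +1·90°

0 1 5/9 -19/18 -2/9 -4 5 S
1 8/29 8/13 -284/377 64/377 -4 6 E
2 20/109 20/89 -3070/9701 200/9701 -5 6 N
3 40/113 8/37 -1644/4181 -288/4181 -5 5 W
final -4 5 S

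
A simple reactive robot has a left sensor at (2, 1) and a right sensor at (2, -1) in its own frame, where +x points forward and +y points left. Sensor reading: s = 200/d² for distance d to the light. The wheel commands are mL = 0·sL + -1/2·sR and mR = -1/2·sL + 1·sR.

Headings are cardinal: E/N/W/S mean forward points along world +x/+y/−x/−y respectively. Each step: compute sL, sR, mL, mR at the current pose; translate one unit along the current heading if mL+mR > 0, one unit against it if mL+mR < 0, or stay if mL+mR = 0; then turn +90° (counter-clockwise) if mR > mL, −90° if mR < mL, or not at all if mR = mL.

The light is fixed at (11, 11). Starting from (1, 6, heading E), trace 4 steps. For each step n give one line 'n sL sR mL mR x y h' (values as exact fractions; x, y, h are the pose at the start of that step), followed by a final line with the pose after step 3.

n=0: pose=(1,6,E); sL=5/2, sR=2; mL=-1, mR=3/4; mL+mR=-1/4 → advance -1; mR−mL=7/4 → turn +1·90°
n=1: pose=(0,6,N); sL=200/153, sR=200/109; mL=-100/109, mR=19700/16677; mL+mR=4400/16677 → advance +1; mR−mL=35000/16677 → turn +1·90°
n=2: pose=(0,7,W); sL=100/97, sR=100/89; mL=-50/89, mR=5250/8633; mL+mR=400/8633 → advance +1; mR−mL=10100/8633 → turn +1·90°
n=3: pose=(-1,7,S); sL=200/157, sR=40/41; mL=-20/41, mR=2180/6437; mL+mR=-960/6437 → advance -1; mR−mL=5320/6437 → turn +1·90°

0 5/2 2 -1 3/4 1 6 E
1 200/153 200/109 -100/109 19700/16677 0 6 N
2 100/97 100/89 -50/89 5250/8633 0 7 W
3 200/157 40/41 -20/41 2180/6437 -1 7 S
final -1 8 E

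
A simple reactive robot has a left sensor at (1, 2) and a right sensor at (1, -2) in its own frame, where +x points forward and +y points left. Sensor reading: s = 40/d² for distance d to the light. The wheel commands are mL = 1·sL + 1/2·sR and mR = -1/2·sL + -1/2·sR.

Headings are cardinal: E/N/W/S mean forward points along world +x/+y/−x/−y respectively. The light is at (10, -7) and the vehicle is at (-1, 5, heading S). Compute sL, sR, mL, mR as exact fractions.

20/101 4/29 782/2929 -492/2929

left sensor world pos  = (1, 4); dL² = 202
right sensor world pos = (-3, 4); dR² = 290
sL = 40/202 = 20/101
sR = 40/290 = 4/29
mL = 1·sL + 1/2·sR = 782/2929
mR = -1/2·sL + -1/2·sR = -492/2929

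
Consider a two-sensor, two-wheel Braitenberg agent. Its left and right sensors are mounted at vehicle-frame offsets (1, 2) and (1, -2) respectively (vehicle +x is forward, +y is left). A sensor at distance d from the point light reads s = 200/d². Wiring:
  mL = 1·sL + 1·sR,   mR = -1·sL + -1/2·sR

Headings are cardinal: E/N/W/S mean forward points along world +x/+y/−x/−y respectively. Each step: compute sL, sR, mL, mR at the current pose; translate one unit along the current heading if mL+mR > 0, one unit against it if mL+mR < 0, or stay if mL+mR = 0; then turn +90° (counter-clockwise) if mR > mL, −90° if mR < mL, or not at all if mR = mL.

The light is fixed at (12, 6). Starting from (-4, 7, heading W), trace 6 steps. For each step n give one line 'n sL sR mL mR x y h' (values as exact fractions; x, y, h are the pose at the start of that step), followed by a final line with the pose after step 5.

0 20/29 100/149 5880/4321 -4430/4321 -4 7 W
1 40/73 200/229 23760/16717 -16460/16717 -5 7 N
2 25/34 25/32 825/544 -1225/1088 -5 8 E
3 200/197 8/13 4176/2561 -3388/2561 -4 8 S
4 20/29 100/149 5880/4321 -4430/4321 -4 7 W
5 40/73 200/229 23760/16717 -16460/16717 -5 7 N
final -5 8 E

n=0: pose=(-4,7,W); sL=20/29, sR=100/149; mL=5880/4321, mR=-4430/4321; mL+mR=50/149 → advance +1; mR−mL=-10310/4321 → turn -1·90°
n=1: pose=(-5,7,N); sL=40/73, sR=200/229; mL=23760/16717, mR=-16460/16717; mL+mR=100/229 → advance +1; mR−mL=-40220/16717 → turn -1·90°
n=2: pose=(-5,8,E); sL=25/34, sR=25/32; mL=825/544, mR=-1225/1088; mL+mR=25/64 → advance +1; mR−mL=-2875/1088 → turn -1·90°
n=3: pose=(-4,8,S); sL=200/197, sR=8/13; mL=4176/2561, mR=-3388/2561; mL+mR=4/13 → advance +1; mR−mL=-7564/2561 → turn -1·90°
n=4: pose=(-4,7,W); sL=20/29, sR=100/149; mL=5880/4321, mR=-4430/4321; mL+mR=50/149 → advance +1; mR−mL=-10310/4321 → turn -1·90°
n=5: pose=(-5,7,N); sL=40/73, sR=200/229; mL=23760/16717, mR=-16460/16717; mL+mR=100/229 → advance +1; mR−mL=-40220/16717 → turn -1·90°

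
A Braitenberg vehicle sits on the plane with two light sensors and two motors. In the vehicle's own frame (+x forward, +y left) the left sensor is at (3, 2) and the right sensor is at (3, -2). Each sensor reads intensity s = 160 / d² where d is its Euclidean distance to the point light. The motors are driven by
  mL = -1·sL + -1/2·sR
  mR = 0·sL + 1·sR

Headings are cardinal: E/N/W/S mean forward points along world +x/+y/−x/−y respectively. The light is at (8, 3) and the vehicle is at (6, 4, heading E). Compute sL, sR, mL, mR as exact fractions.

16 80 -56 80

left sensor world pos  = (9, 6); dL² = 10
right sensor world pos = (9, 2); dR² = 2
sL = 160/10 = 16
sR = 160/2 = 80
mL = -1·sL + -1/2·sR = -56
mR = 0·sL + 1·sR = 80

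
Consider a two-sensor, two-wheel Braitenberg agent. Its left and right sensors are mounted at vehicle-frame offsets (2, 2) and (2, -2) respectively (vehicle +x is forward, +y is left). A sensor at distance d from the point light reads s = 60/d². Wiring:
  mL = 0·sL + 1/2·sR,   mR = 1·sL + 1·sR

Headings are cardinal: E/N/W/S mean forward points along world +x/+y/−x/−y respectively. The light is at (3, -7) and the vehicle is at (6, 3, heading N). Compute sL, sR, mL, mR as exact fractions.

left sensor world pos  = (4, 5); dL² = 145
right sensor world pos = (8, 5); dR² = 169
sL = 60/145 = 12/29
sR = 60/169 = 60/169
mL = 0·sL + 1/2·sR = 30/169
mR = 1·sL + 1·sR = 3768/4901

12/29 60/169 30/169 3768/4901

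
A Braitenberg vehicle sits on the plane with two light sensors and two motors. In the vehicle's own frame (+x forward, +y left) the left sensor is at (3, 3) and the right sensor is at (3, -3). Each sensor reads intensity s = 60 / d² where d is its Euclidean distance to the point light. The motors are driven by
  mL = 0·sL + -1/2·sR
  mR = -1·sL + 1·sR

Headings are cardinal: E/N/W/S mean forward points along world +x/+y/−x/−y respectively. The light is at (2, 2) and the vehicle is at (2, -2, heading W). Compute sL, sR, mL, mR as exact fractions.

left sensor world pos  = (-1, -5); dL² = 58
right sensor world pos = (-1, 1); dR² = 10
sL = 60/58 = 30/29
sR = 60/10 = 6
mL = 0·sL + -1/2·sR = -3
mR = -1·sL + 1·sR = 144/29

30/29 6 -3 144/29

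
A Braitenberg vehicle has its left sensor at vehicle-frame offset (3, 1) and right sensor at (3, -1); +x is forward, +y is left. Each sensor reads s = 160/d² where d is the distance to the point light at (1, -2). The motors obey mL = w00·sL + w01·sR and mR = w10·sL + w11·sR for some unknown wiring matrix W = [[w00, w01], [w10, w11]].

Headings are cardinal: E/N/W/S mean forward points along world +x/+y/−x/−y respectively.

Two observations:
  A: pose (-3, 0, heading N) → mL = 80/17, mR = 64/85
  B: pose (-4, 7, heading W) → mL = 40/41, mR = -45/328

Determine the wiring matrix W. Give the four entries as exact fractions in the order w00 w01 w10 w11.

0 1 -1/2 1/2

obs A: pose=(-3,0,N) → sL=16/5, sR=80/17, mL=80/17, mR=64/85
obs B: pose=(-4,7,W) → sL=5/4, sR=40/41, mL=40/41, mR=-45/328
sensor matrix S = [[16/5, 80/17], [5/4, 40/41]]; det S = -1924/697
solve [mL_A; mL_B] = S·[w00; w01] and [mR_A; mR_B] = S·[w10; w11]:
  w00 = 0, w01 = 1, w10 = -1/2, w11 = 1/2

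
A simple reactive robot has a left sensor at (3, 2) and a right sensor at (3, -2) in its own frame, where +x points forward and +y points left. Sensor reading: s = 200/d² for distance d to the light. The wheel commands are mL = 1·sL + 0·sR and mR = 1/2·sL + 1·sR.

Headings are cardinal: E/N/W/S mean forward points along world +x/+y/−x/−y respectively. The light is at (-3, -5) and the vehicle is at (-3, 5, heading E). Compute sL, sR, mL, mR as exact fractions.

200/153 200/73 200/153 37900/11169

left sensor world pos  = (0, 7); dL² = 153
right sensor world pos = (0, 3); dR² = 73
sL = 200/153 = 200/153
sR = 200/73 = 200/73
mL = 1·sL + 0·sR = 200/153
mR = 1/2·sL + 1·sR = 37900/11169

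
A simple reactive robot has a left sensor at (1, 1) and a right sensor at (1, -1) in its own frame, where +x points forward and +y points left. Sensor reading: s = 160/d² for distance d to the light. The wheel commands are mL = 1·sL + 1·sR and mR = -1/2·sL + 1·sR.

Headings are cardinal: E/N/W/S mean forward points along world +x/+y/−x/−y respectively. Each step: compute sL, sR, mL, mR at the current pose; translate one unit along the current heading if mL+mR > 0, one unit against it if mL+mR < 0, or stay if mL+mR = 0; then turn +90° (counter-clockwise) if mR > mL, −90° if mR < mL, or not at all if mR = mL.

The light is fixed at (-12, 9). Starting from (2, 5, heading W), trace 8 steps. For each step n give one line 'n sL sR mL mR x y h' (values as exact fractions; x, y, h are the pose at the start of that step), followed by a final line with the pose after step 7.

0 80/97 80/89 14880/8633 4200/8633 2 5 W
1 160/153 32/41 11456/6273 1616/6273 1 5 N
2 4/5 40/53 412/265 94/265 1 6 E
3 160/241 32/37 13632/8917 4752/8917 2 6 S
4 80/97 80/89 14880/8633 4200/8633 2 5 W
5 160/153 32/41 11456/6273 1616/6273 1 5 N
6 4/5 40/53 412/265 94/265 1 6 E
7 160/241 32/37 13632/8917 4752/8917 2 6 S
final 2 5 W

n=0: pose=(2,5,W); sL=80/97, sR=80/89; mL=14880/8633, mR=4200/8633; mL+mR=19080/8633 → advance +1; mR−mL=-120/97 → turn -1·90°
n=1: pose=(1,5,N); sL=160/153, sR=32/41; mL=11456/6273, mR=1616/6273; mL+mR=13072/6273 → advance +1; mR−mL=-80/51 → turn -1·90°
n=2: pose=(1,6,E); sL=4/5, sR=40/53; mL=412/265, mR=94/265; mL+mR=506/265 → advance +1; mR−mL=-6/5 → turn -1·90°
n=3: pose=(2,6,S); sL=160/241, sR=32/37; mL=13632/8917, mR=4752/8917; mL+mR=18384/8917 → advance +1; mR−mL=-240/241 → turn -1·90°
n=4: pose=(2,5,W); sL=80/97, sR=80/89; mL=14880/8633, mR=4200/8633; mL+mR=19080/8633 → advance +1; mR−mL=-120/97 → turn -1·90°
n=5: pose=(1,5,N); sL=160/153, sR=32/41; mL=11456/6273, mR=1616/6273; mL+mR=13072/6273 → advance +1; mR−mL=-80/51 → turn -1·90°
n=6: pose=(1,6,E); sL=4/5, sR=40/53; mL=412/265, mR=94/265; mL+mR=506/265 → advance +1; mR−mL=-6/5 → turn -1·90°
n=7: pose=(2,6,S); sL=160/241, sR=32/37; mL=13632/8917, mR=4752/8917; mL+mR=18384/8917 → advance +1; mR−mL=-240/241 → turn -1·90°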